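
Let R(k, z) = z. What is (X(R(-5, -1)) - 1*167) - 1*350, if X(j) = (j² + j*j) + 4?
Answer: -511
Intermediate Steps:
X(j) = 4 + 2*j² (X(j) = (j² + j²) + 4 = 2*j² + 4 = 4 + 2*j²)
(X(R(-5, -1)) - 1*167) - 1*350 = ((4 + 2*(-1)²) - 1*167) - 1*350 = ((4 + 2*1) - 167) - 350 = ((4 + 2) - 167) - 350 = (6 - 167) - 350 = -161 - 350 = -511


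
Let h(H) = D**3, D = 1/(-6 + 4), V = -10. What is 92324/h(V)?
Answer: -738592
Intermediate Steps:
D = -1/2 (D = 1/(-2) = -1/2 ≈ -0.50000)
h(H) = -1/8 (h(H) = (-1/2)**3 = -1/8)
92324/h(V) = 92324/(-1/8) = 92324*(-8) = -738592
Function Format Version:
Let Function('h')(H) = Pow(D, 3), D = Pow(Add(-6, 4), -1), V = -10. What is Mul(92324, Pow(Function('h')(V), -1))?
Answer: -738592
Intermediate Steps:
D = Rational(-1, 2) (D = Pow(-2, -1) = Rational(-1, 2) ≈ -0.50000)
Function('h')(H) = Rational(-1, 8) (Function('h')(H) = Pow(Rational(-1, 2), 3) = Rational(-1, 8))
Mul(92324, Pow(Function('h')(V), -1)) = Mul(92324, Pow(Rational(-1, 8), -1)) = Mul(92324, -8) = -738592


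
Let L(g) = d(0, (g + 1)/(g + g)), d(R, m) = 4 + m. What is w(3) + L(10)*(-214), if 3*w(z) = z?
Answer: -9727/10 ≈ -972.70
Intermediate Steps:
w(z) = z/3
L(g) = 4 + (1 + g)/(2*g) (L(g) = 4 + (g + 1)/(g + g) = 4 + (1 + g)/((2*g)) = 4 + (1 + g)*(1/(2*g)) = 4 + (1 + g)/(2*g))
w(3) + L(10)*(-214) = (⅓)*3 + ((½)*(1 + 9*10)/10)*(-214) = 1 + ((½)*(⅒)*(1 + 90))*(-214) = 1 + ((½)*(⅒)*91)*(-214) = 1 + (91/20)*(-214) = 1 - 9737/10 = -9727/10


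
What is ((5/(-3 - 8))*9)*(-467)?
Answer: 21015/11 ≈ 1910.5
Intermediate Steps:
((5/(-3 - 8))*9)*(-467) = ((5/(-11))*9)*(-467) = ((5*(-1/11))*9)*(-467) = -5/11*9*(-467) = -45/11*(-467) = 21015/11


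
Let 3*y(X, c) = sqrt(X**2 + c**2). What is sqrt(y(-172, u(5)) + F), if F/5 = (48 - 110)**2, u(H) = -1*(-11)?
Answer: sqrt(172980 + 3*sqrt(29705))/3 ≈ 138.84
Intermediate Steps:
u(H) = 11
F = 19220 (F = 5*(48 - 110)**2 = 5*(-62)**2 = 5*3844 = 19220)
y(X, c) = sqrt(X**2 + c**2)/3
sqrt(y(-172, u(5)) + F) = sqrt(sqrt((-172)**2 + 11**2)/3 + 19220) = sqrt(sqrt(29584 + 121)/3 + 19220) = sqrt(sqrt(29705)/3 + 19220) = sqrt(19220 + sqrt(29705)/3)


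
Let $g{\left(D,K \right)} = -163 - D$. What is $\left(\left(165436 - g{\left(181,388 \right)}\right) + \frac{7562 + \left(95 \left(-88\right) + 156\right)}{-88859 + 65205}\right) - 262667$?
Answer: $- \frac{1145882228}{11827} \approx -96887.0$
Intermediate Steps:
$\left(\left(165436 - g{\left(181,388 \right)}\right) + \frac{7562 + \left(95 \left(-88\right) + 156\right)}{-88859 + 65205}\right) - 262667 = \left(\left(165436 - \left(-163 - 181\right)\right) + \frac{7562 + \left(95 \left(-88\right) + 156\right)}{-88859 + 65205}\right) - 262667 = \left(\left(165436 - \left(-163 - 181\right)\right) + \frac{7562 + \left(-8360 + 156\right)}{-23654}\right) - 262667 = \left(\left(165436 - -344\right) + \left(7562 - 8204\right) \left(- \frac{1}{23654}\right)\right) - 262667 = \left(\left(165436 + 344\right) - - \frac{321}{11827}\right) - 262667 = \left(165780 + \frac{321}{11827}\right) - 262667 = \frac{1960680381}{11827} - 262667 = - \frac{1145882228}{11827}$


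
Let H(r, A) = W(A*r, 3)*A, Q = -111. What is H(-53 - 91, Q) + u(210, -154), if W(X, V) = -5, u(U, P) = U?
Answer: 765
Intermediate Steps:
H(r, A) = -5*A
H(-53 - 91, Q) + u(210, -154) = -5*(-111) + 210 = 555 + 210 = 765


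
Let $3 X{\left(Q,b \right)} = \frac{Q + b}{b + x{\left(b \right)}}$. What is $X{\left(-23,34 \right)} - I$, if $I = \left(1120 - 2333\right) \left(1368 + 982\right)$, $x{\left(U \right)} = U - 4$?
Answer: $\frac{547305611}{192} \approx 2.8506 \cdot 10^{6}$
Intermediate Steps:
$x{\left(U \right)} = -4 + U$ ($x{\left(U \right)} = U - 4 = -4 + U$)
$X{\left(Q,b \right)} = \frac{Q + b}{3 \left(-4 + 2 b\right)}$ ($X{\left(Q,b \right)} = \frac{\left(Q + b\right) \frac{1}{b + \left(-4 + b\right)}}{3} = \frac{\left(Q + b\right) \frac{1}{-4 + 2 b}}{3} = \frac{\frac{1}{-4 + 2 b} \left(Q + b\right)}{3} = \frac{Q + b}{3 \left(-4 + 2 b\right)}$)
$I = -2850550$ ($I = \left(-1213\right) 2350 = -2850550$)
$X{\left(-23,34 \right)} - I = \frac{-23 + 34}{6 \left(-2 + 34\right)} - -2850550 = \frac{1}{6} \cdot \frac{1}{32} \cdot 11 + 2850550 = \frac{11}{192} + 2850550 = \frac{547305611}{192}$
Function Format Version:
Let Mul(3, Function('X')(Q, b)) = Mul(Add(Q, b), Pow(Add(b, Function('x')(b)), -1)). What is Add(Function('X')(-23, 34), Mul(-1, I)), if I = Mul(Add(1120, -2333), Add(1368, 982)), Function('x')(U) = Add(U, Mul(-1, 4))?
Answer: Rational(547305611, 192) ≈ 2.8506e+6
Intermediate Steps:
Function('x')(U) = Add(-4, U) (Function('x')(U) = Add(U, -4) = Add(-4, U))
Function('X')(Q, b) = Mul(Rational(1, 3), Pow(Add(-4, Mul(2, b)), -1), Add(Q, b)) (Function('X')(Q, b) = Mul(Rational(1, 3), Mul(Add(Q, b), Pow(Add(b, Add(-4, b)), -1))) = Mul(Rational(1, 3), Mul(Add(Q, b), Pow(Add(-4, Mul(2, b)), -1))) = Mul(Rational(1, 3), Mul(Pow(Add(-4, Mul(2, b)), -1), Add(Q, b))) = Mul(Rational(1, 3), Pow(Add(-4, Mul(2, b)), -1), Add(Q, b)))
I = -2850550 (I = Mul(-1213, 2350) = -2850550)
Add(Function('X')(-23, 34), Mul(-1, I)) = Add(Mul(Rational(1, 6), Pow(Add(-2, 34), -1), Add(-23, 34)), Mul(-1, -2850550)) = Add(Mul(Rational(1, 6), Pow(32, -1), 11), 2850550) = Add(Mul(Rational(1, 6), Rational(1, 32), 11), 2850550) = Add(Rational(11, 192), 2850550) = Rational(547305611, 192)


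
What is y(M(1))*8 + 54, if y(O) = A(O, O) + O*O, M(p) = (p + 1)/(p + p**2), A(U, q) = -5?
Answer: 22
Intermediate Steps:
M(p) = (1 + p)/(p + p**2)
y(O) = -5 + O**2 (y(O) = -5 + O*O = -5 + O**2)
y(M(1))*8 + 54 = (-5 + (1/1)**2)*8 + 54 = (-5 + 1**2)*8 + 54 = (-5 + 1)*8 + 54 = -4*8 + 54 = -32 + 54 = 22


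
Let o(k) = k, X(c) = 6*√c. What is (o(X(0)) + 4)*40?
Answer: 160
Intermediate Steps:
(o(X(0)) + 4)*40 = (6*√0 + 4)*40 = (6*0 + 4)*40 = (0 + 4)*40 = 4*40 = 160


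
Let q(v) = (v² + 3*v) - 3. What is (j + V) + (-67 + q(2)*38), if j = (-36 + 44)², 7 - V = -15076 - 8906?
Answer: 24252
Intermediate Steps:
q(v) = -3 + v² + 3*v
V = 23989 (V = 7 - (-15076 - 8906) = 7 - 1*(-23982) = 7 + 23982 = 23989)
j = 64 (j = 8² = 64)
(j + V) + (-67 + q(2)*38) = (64 + 23989) + (-67 + (-3 + 2² + 3*2)*38) = 24053 + (-67 + (-3 + 4 + 6)*38) = 24053 + (-67 + 7*38) = 24053 + (-67 + 266) = 24053 + 199 = 24252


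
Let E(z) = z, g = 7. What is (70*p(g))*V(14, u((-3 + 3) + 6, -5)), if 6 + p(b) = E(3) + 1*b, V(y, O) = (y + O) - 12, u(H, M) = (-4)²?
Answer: 5040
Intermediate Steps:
u(H, M) = 16
V(y, O) = -12 + O + y (V(y, O) = (O + y) - 12 = -12 + O + y)
p(b) = -3 + b (p(b) = -6 + (3 + 1*b) = -6 + (3 + b) = -3 + b)
(70*p(g))*V(14, u((-3 + 3) + 6, -5)) = (70*(-3 + 7))*(-12 + 16 + 14) = (70*4)*18 = 280*18 = 5040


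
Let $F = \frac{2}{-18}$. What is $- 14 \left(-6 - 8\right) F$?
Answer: $- \frac{196}{9} \approx -21.778$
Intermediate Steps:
$F = - \frac{1}{9}$ ($F = 2 \left(- \frac{1}{18}\right) = - \frac{1}{9} \approx -0.11111$)
$- 14 \left(-6 - 8\right) F = - 14 \left(-6 - 8\right) \left(- \frac{1}{9}\right) = \left(-14\right) \left(-14\right) \left(- \frac{1}{9}\right) = 196 \left(- \frac{1}{9}\right) = - \frac{196}{9}$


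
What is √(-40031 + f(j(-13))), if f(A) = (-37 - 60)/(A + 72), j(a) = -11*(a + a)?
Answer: 3*I*√570063090/358 ≈ 200.08*I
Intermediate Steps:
j(a) = -22*a
f(A) = -97/(72 + A)
√(-40031 + f(j(-13))) = √(-40031 - 97/(72 - 22*(-13))) = √(-40031 - 97/(72 + 286)) = √(-40031 - 97/358) = √(-14331195/358) = 3*I*√570063090/358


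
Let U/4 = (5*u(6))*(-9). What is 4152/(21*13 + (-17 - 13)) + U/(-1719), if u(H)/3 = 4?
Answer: 283784/15471 ≈ 18.343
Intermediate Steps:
u(H) = 12 (u(H) = 3*4 = 12)
U = -2160 (U = 4*((5*12)*(-9)) = 4*(60*(-9)) = 4*(-540) = -2160)
4152/(21*13 + (-17 - 13)) + U/(-1719) = 4152/(21*13 + (-17 - 13)) - 2160/(-1719) = 4152/(273 - 30) - 2160*(-1/1719) = 4152/243 + 240/191 = 4152*(1/243) + 240/191 = 1384/81 + 240/191 = 283784/15471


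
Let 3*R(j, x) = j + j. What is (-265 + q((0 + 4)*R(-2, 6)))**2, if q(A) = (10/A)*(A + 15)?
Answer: 5130225/64 ≈ 80160.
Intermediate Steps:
R(j, x) = 2*j/3 (R(j, x) = (j + j)/3 = (2*j)/3 = 2*j/3)
q(A) = 10*(15 + A)/A (q(A) = (10/A)*(15 + A) = 10*(15 + A)/A)
(-265 + q((0 + 4)*R(-2, 6)))**2 = (-265 + (10 + 150/(((0 + 4)*((2/3)*(-2))))))**2 = (-265 + (10 + 150/((4*(-4/3)))))**2 = (-265 + (10 + 150/(-16/3)))**2 = (-265 + (10 + 150*(-3/16)))**2 = (-265 + (10 - 225/8))**2 = (-265 - 145/8)**2 = (-2265/8)**2 = 5130225/64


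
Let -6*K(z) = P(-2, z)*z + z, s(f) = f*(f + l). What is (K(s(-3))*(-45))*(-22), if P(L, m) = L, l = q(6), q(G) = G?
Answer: -1485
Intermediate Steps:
l = 6
s(f) = f*(6 + f) (s(f) = f*(f + 6) = f*(6 + f))
K(z) = z/6 (K(z) = -(-2*z + z)/6 = -(-1)*z/6 = z/6)
(K(s(-3))*(-45))*(-22) = (((-3*(6 - 3))/6)*(-45))*(-22) = (((-3*3)/6)*(-45))*(-22) = (((1/6)*(-9))*(-45))*(-22) = -3/2*(-45)*(-22) = (135/2)*(-22) = -1485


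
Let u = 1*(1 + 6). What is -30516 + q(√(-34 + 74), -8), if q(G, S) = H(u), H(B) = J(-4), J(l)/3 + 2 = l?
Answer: -30534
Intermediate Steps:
J(l) = -6 + 3*l
u = 7 (u = 1*7 = 7)
H(B) = -18 (H(B) = -6 + 3*(-4) = -6 - 12 = -18)
q(G, S) = -18
-30516 + q(√(-34 + 74), -8) = -30516 - 18 = -30534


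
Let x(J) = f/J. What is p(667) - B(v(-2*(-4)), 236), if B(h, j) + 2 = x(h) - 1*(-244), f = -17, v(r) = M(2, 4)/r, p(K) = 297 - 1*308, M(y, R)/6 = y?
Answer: -725/3 ≈ -241.67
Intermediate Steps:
M(y, R) = 6*y
p(K) = -11 (p(K) = 297 - 308 = -11)
v(r) = 12/r (v(r) = (6*2)/r = 12/r)
x(J) = -17/J
B(h, j) = 242 - 17/h (B(h, j) = -2 + (-17/h - 1*(-244)) = -2 + (-17/h + 244) = -2 + (244 - 17/h) = 242 - 17/h)
p(667) - B(v(-2*(-4)), 236) = -11 - (242 - 17/(12/((-2*(-4))))) = -11 - (242 - 17/(12/8)) = -11 - (242 - 17/(12*(⅛))) = -11 - (242 - 17/3/2) = -11 - (242 - 17*⅔) = -11 - (242 - 34/3) = -11 - 1*692/3 = -11 - 692/3 = -725/3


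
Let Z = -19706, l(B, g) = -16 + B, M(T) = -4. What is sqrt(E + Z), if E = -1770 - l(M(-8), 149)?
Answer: 12*I*sqrt(149) ≈ 146.48*I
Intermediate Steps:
E = -1750 (E = -1770 - (-16 - 4) = -1770 - 1*(-20) = -1770 + 20 = -1750)
sqrt(E + Z) = sqrt(-1750 - 19706) = sqrt(-21456) = 12*I*sqrt(149)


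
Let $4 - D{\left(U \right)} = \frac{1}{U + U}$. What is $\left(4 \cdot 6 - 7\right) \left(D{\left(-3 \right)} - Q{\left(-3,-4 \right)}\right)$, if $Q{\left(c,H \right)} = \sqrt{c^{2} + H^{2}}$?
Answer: $- \frac{85}{6} \approx -14.167$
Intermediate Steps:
$Q{\left(c,H \right)} = \sqrt{H^{2} + c^{2}}$
$D{\left(U \right)} = 4 - \frac{1}{2 U}$ ($D{\left(U \right)} = 4 - \frac{1}{U + U} = 4 - \frac{1}{2 U}$)
$\left(4 \cdot 6 - 7\right) \left(D{\left(-3 \right)} - Q{\left(-3,-4 \right)}\right) = \left(4 \cdot 6 - 7\right) \left(\left(4 - \frac{1}{2 \left(-3\right)}\right) - \sqrt{\left(-4\right)^{2} + \left(-3\right)^{2}}\right) = \left(24 - 7\right) \left(\left(4 - - \frac{1}{6}\right) - \sqrt{16 + 9}\right) = 17 \left(\left(4 + \frac{1}{6}\right) - \sqrt{25}\right) = 17 \left(\frac{25}{6} - 5\right) = 17 \left(- \frac{5}{6}\right) = - \frac{85}{6}$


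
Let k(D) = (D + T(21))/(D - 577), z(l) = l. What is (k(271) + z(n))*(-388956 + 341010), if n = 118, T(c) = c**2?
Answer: -282849436/51 ≈ -5.5461e+6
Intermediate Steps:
k(D) = (441 + D)/(-577 + D) (k(D) = (D + 21**2)/(D - 577) = (D + 441)/(-577 + D) = (441 + D)/(-577 + D))
(k(271) + z(n))*(-388956 + 341010) = ((441 + 271)/(-577 + 271) + 118)*(-388956 + 341010) = (712/(-306) + 118)*(-47946) = (-1/306*712 + 118)*(-47946) = (-356/153 + 118)*(-47946) = (17698/153)*(-47946) = -282849436/51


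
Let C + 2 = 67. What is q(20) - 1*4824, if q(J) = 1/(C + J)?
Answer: -410039/85 ≈ -4824.0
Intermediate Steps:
C = 65 (C = -2 + 67 = 65)
q(J) = 1/(65 + J)
q(20) - 1*4824 = 1/(65 + 20) - 1*4824 = 1/85 - 4824 = -410039/85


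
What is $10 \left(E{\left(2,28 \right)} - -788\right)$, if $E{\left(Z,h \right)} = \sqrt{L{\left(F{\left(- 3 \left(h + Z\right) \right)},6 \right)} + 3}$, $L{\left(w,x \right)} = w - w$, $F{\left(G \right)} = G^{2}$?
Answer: $7880 + 10 \sqrt{3} \approx 7897.3$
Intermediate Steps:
$L{\left(w,x \right)} = 0$
$E{\left(Z,h \right)} = \sqrt{3}$ ($E{\left(Z,h \right)} = \sqrt{0 + 3} = \sqrt{3}$)
$10 \left(E{\left(2,28 \right)} - -788\right) = 10 \left(\sqrt{3} - -788\right) = 10 \left(\sqrt{3} + 788\right) = 10 \left(788 + \sqrt{3}\right) = 7880 + 10 \sqrt{3}$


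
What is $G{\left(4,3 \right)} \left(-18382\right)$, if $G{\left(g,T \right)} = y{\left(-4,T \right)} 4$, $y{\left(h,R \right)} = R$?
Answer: $-220584$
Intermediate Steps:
$G{\left(g,T \right)} = 4 T$ ($G{\left(g,T \right)} = T 4 = 4 T$)
$G{\left(4,3 \right)} \left(-18382\right) = 4 \cdot 3 \left(-18382\right) = 12 \left(-18382\right) = -220584$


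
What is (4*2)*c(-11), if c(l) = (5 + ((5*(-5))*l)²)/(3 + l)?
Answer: -75630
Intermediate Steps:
c(l) = (5 + 625*l²)/(3 + l) (c(l) = (5 + (-25*l)²)/(3 + l) = (5 + 625*l²)/(3 + l))
(4*2)*c(-11) = (4*2)*(5*(1 + 125*(-11)²)/(3 - 11)) = 8*(5*(1 + 125*121)/(-8)) = 8*(5*(-⅛)*(1 + 15125)) = 8*(5*(-⅛)*15126) = 8*(-37815/4) = -75630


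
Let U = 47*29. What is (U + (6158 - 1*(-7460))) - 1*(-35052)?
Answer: 50033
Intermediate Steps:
U = 1363
(U + (6158 - 1*(-7460))) - 1*(-35052) = (1363 + (6158 - 1*(-7460))) - 1*(-35052) = (1363 + (6158 + 7460)) + 35052 = (1363 + 13618) + 35052 = 14981 + 35052 = 50033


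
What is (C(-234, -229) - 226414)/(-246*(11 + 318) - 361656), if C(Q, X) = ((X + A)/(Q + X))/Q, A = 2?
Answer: 4906029163/9590217156 ≈ 0.51157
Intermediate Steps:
C(Q, X) = (2 + X)/(Q*(Q + X)) (C(Q, X) = ((X + 2)/(Q + X))/Q = ((2 + X)/(Q + X))/Q = (2 + X)/(Q*(Q + X)))
(C(-234, -229) - 226414)/(-246*(11 + 318) - 361656) = ((2 - 229)/((-234)*(-234 - 229)) - 226414)/(-246*(11 + 318) - 361656) = (-1/234*(-227)/(-463) - 226414)/(-246*329 - 361656) = (-1/234*(-1/463)*(-227) - 226414)/(-80934 - 361656) = (-227/108342 - 226414)/(-442590) = -24530145815/108342*(-1/442590) = 4906029163/9590217156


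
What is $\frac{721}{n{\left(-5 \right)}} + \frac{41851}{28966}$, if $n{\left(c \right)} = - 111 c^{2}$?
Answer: $\frac{95252039}{80380650} \approx 1.185$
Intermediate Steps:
$\frac{721}{n{\left(-5 \right)}} + \frac{41851}{28966} = \frac{721}{\left(-111\right) \left(-5\right)^{2}} + \frac{41851}{28966} = \frac{721}{\left(-111\right) 25} + 41851 \cdot \frac{1}{28966} = \frac{721}{-2775} + \frac{41851}{28966} = 721 \left(- \frac{1}{2775}\right) + \frac{41851}{28966} = - \frac{721}{2775} + \frac{41851}{28966} = \frac{95252039}{80380650}$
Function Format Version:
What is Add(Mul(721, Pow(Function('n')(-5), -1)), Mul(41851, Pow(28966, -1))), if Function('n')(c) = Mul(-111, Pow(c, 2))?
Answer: Rational(95252039, 80380650) ≈ 1.1850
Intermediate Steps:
Add(Mul(721, Pow(Function('n')(-5), -1)), Mul(41851, Pow(28966, -1))) = Add(Mul(721, Pow(Mul(-111, Pow(-5, 2)), -1)), Mul(41851, Pow(28966, -1))) = Add(Mul(721, Pow(Mul(-111, 25), -1)), Mul(41851, Rational(1, 28966))) = Add(Mul(721, Pow(-2775, -1)), Rational(41851, 28966)) = Add(Mul(721, Rational(-1, 2775)), Rational(41851, 28966)) = Add(Rational(-721, 2775), Rational(41851, 28966)) = Rational(95252039, 80380650)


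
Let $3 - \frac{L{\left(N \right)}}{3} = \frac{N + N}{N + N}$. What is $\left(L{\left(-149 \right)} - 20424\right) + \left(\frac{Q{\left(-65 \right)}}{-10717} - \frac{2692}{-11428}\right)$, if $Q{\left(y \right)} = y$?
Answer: $- \frac{625160501796}{30618469} \approx -20418.0$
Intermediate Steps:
$L{\left(N \right)} = 6$ ($L{\left(N \right)} = 9 - 3 \frac{N + N}{N + N} = 9 - 3 \frac{2 N}{2 N} = 9 - 3 \cdot 2 N \frac{1}{2 N} = 9 - 3 = 6$)
$\left(L{\left(-149 \right)} - 20424\right) + \left(\frac{Q{\left(-65 \right)}}{-10717} - \frac{2692}{-11428}\right) = \left(6 - 20424\right) - \left(- \frac{673}{2857} - \frac{65}{10717}\right) = -20418 - - \frac{7398246}{30618469} = -20418 + \left(\frac{65}{10717} + \frac{673}{2857}\right) = -20418 + \frac{7398246}{30618469} = - \frac{625160501796}{30618469}$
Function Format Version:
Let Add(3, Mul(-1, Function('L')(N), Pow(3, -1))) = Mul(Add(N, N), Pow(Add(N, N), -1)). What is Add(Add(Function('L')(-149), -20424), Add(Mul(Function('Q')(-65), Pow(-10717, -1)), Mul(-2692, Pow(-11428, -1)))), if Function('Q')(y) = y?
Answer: Rational(-625160501796, 30618469) ≈ -20418.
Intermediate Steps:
Function('L')(N) = 6 (Function('L')(N) = Add(9, Mul(-3, Mul(Add(N, N), Pow(Add(N, N), -1)))) = Add(9, Mul(-3, Mul(Mul(2, N), Pow(Mul(2, N), -1)))) = Add(9, Mul(-3, Mul(Mul(2, N), Mul(Rational(1, 2), Pow(N, -1))))) = Add(9, Mul(-3, 1)) = Add(9, -3) = 6)
Add(Add(Function('L')(-149), -20424), Add(Mul(Function('Q')(-65), Pow(-10717, -1)), Mul(-2692, Pow(-11428, -1)))) = Add(Add(6, -20424), Add(Mul(-65, Pow(-10717, -1)), Mul(-2692, Pow(-11428, -1)))) = Add(-20418, Add(Mul(-65, Rational(-1, 10717)), Mul(-2692, Rational(-1, 11428)))) = Add(-20418, Add(Rational(65, 10717), Rational(673, 2857))) = Add(-20418, Rational(7398246, 30618469)) = Rational(-625160501796, 30618469)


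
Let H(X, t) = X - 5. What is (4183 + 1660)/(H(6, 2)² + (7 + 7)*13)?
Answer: 5843/183 ≈ 31.929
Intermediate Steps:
H(X, t) = -5 + X
(4183 + 1660)/(H(6, 2)² + (7 + 7)*13) = (4183 + 1660)/((-5 + 6)² + (7 + 7)*13) = 5843/(1² + 14*13) = 5843/(1 + 182) = 5843/183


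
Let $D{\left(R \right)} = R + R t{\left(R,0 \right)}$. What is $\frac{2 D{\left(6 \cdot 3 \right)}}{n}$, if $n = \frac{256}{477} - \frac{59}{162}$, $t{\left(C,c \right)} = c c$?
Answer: $\frac{309096}{1481} \approx 208.71$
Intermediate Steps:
$t{\left(C,c \right)} = c^{2}$
$D{\left(R \right)} = R$ ($D{\left(R \right)} = R + R 0^{2} = R + R 0 = R + 0 = R$)
$n = \frac{1481}{8586}$ ($n = 256 \cdot \frac{1}{477} - \frac{59}{162} = \frac{256}{477} - \frac{59}{162} = \frac{1481}{8586} \approx 0.17249$)
$\frac{2 D{\left(6 \cdot 3 \right)}}{n} = \frac{2 \cdot 6 \cdot 3}{\frac{1481}{8586}} = 2 \cdot 18 \cdot \frac{8586}{1481} = 36 \cdot \frac{8586}{1481} = \frac{309096}{1481}$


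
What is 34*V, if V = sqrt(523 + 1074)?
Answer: 34*sqrt(1597) ≈ 1358.7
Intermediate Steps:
V = sqrt(1597) ≈ 39.962
34*V = 34*sqrt(1597)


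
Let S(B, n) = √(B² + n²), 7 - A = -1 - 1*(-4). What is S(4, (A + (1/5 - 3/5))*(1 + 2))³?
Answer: 6632*√829/125 ≈ 1527.6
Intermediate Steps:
A = 4 (A = 7 - (-1 - 1*(-4)) = 7 - (-1 + 4) = 7 - 1*3 = 7 - 3 = 4)
S(4, (A + (1/5 - 3/5))*(1 + 2))³ = (√(4² + ((4 + (1/5 - 3/5))*(1 + 2))²))³ = (√(16 + ((4 + (1*(⅕) - 3*⅕))*3)²))³ = (√(16 + ((4 + (⅕ - ⅗))*3)²))³ = (√(16 + ((4 - ⅖)*3)²))³ = (√(16 + ((18/5)*3)²))³ = (√(16 + (54/5)²))³ = (√(16 + 2916/25))³ = (√(3316/25))³ = (2*√829/5)³ = 6632*√829/125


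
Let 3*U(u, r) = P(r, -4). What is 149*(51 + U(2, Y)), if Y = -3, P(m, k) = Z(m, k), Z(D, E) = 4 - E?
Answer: 23989/3 ≈ 7996.3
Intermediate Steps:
P(m, k) = 4 - k
U(u, r) = 8/3 (U(u, r) = (4 - 1*(-4))/3 = (4 + 4)/3 = (⅓)*8 = 8/3)
149*(51 + U(2, Y)) = 149*(51 + 8/3) = 149*(161/3) = 23989/3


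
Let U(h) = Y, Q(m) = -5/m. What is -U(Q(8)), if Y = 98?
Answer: -98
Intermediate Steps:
U(h) = 98
-U(Q(8)) = -1*98 = -98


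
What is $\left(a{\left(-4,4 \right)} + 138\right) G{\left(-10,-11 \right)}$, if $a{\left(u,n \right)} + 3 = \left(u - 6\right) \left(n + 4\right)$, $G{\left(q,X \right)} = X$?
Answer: $-605$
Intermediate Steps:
$a{\left(u,n \right)} = -3 + \left(-6 + u\right) \left(4 + n\right)$ ($a{\left(u,n \right)} = -3 + \left(u - 6\right) \left(n + 4\right) = -3 + \left(-6 + u\right) \left(4 + n\right)$)
$\left(a{\left(-4,4 \right)} + 138\right) G{\left(-10,-11 \right)} = \left(\left(-27 - 24 + 4 \left(-4\right) + 4 \left(-4\right)\right) + 138\right) \left(-11\right) = \left(\left(-27 - 24 - 16 - 16\right) + 138\right) \left(-11\right) = \left(-83 + 138\right) \left(-11\right) = 55 \left(-11\right) = -605$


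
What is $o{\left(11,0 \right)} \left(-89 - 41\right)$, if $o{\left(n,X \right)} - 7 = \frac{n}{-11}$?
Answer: $-780$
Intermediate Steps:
$o{\left(n,X \right)} = 7 - \frac{n}{11}$ ($o{\left(n,X \right)} = 7 + \frac{n}{-11} = 7 + n \left(- \frac{1}{11}\right) = 7 - \frac{n}{11}$)
$o{\left(11,0 \right)} \left(-89 - 41\right) = \left(7 - 1\right) \left(-89 - 41\right) = \left(7 - 1\right) \left(-130\right) = 6 \left(-130\right) = -780$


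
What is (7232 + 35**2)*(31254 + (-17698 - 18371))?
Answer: -40720455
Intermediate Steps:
(7232 + 35**2)*(31254 + (-17698 - 18371)) = (7232 + 1225)*(31254 - 36069) = 8457*(-4815) = -40720455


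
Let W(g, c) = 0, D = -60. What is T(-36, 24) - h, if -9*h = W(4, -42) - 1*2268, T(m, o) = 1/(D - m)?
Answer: -6049/24 ≈ -252.04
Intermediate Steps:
T(m, o) = 1/(-60 - m)
h = 252 (h = -(0 - 1*2268)/9 = -(0 - 2268)/9 = -⅑*(-2268) = 252)
T(-36, 24) - h = -1/(60 - 36) - 1*252 = -1/24 - 252 = -6049/24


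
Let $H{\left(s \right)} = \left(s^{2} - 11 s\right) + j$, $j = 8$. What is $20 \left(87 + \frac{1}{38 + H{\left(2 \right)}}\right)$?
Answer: $\frac{12185}{7} \approx 1740.7$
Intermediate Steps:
$H{\left(s \right)} = 8 + s^{2} - 11 s$ ($H{\left(s \right)} = \left(s^{2} - 11 s\right) + 8 = 8 + s^{2} - 11 s$)
$20 \left(87 + \frac{1}{38 + H{\left(2 \right)}}\right) = 20 \left(87 + \frac{1}{38 + \left(8 + 2^{2} - 22\right)}\right) = 20 \left(87 + \frac{1}{38 + \left(8 + 4 - 22\right)}\right) = 20 \left(87 + \frac{1}{38 - 10}\right) = 20 \left(87 + \frac{1}{28}\right) = 20 \cdot \frac{2437}{28} = \frac{12185}{7}$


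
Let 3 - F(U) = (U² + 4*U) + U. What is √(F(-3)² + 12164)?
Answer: √12245 ≈ 110.66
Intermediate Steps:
F(U) = 3 - U² - 5*U (F(U) = 3 - ((U² + 4*U) + U) = 3 - (U² + 5*U) = 3 + (-U² - 5*U) = 3 - U² - 5*U)
√(F(-3)² + 12164) = √((3 - 1*(-3)² - 5*(-3))² + 12164) = √((3 - 1*9 + 15)² + 12164) = √((3 - 9 + 15)² + 12164) = √(9² + 12164) = √(81 + 12164) = √12245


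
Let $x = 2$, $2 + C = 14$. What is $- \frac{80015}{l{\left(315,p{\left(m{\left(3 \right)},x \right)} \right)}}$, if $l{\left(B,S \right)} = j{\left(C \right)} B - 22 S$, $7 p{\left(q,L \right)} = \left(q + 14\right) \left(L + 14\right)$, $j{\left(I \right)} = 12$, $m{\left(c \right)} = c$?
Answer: $- \frac{560105}{20476} \approx -27.354$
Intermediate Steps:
$C = 12$ ($C = -2 + 14 = 12$)
$p{\left(q,L \right)} = \frac{\left(14 + L\right) \left(14 + q\right)}{7}$ ($p{\left(q,L \right)} = \frac{\left(q + 14\right) \left(L + 14\right)}{7} = \frac{\left(14 + q\right) \left(14 + L\right)}{7} = \frac{\left(14 + L\right) \left(14 + q\right)}{7}$)
$l{\left(B,S \right)} = - 22 S + 12 B$ ($l{\left(B,S \right)} = 12 B - 22 S = - 22 S + 12 B$)
$- \frac{80015}{l{\left(315,p{\left(m{\left(3 \right)},x \right)} \right)}} = - \frac{80015}{- 22 \left(28 + 2 \cdot 2 + 2 \cdot 3 + \frac{1}{7} \cdot 2 \cdot 3\right) + 12 \cdot 315} = - \frac{80015}{- 22 \left(28 + 4 + 6 + \frac{6}{7}\right) + 3780} = - \frac{80015}{\left(-22\right) \frac{272}{7} + 3780} = - \frac{80015}{- \frac{5984}{7} + 3780} = - \frac{80015}{\frac{20476}{7}} = \left(-80015\right) \frac{7}{20476} = - \frac{560105}{20476}$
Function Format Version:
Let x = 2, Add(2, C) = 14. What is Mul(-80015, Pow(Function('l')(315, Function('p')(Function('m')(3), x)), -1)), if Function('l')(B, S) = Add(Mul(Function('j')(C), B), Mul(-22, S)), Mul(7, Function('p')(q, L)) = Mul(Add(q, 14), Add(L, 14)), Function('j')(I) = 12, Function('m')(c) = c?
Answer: Rational(-560105, 20476) ≈ -27.354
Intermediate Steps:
C = 12 (C = Add(-2, 14) = 12)
Function('p')(q, L) = Mul(Rational(1, 7), Add(14, L), Add(14, q)) (Function('p')(q, L) = Mul(Rational(1, 7), Mul(Add(q, 14), Add(L, 14))) = Mul(Rational(1, 7), Mul(Add(14, q), Add(14, L))) = Mul(Rational(1, 7), Mul(Add(14, L), Add(14, q))) = Mul(Rational(1, 7), Add(14, L), Add(14, q)))
Function('l')(B, S) = Add(Mul(-22, S), Mul(12, B)) (Function('l')(B, S) = Add(Mul(12, B), Mul(-22, S)) = Add(Mul(-22, S), Mul(12, B)))
Mul(-80015, Pow(Function('l')(315, Function('p')(Function('m')(3), x)), -1)) = Mul(-80015, Pow(Add(Mul(-22, Add(28, Mul(2, 2), Mul(2, 3), Mul(Rational(1, 7), 2, 3))), Mul(12, 315)), -1)) = Mul(-80015, Pow(Add(Mul(-22, Add(28, 4, 6, Rational(6, 7))), 3780), -1)) = Mul(-80015, Pow(Add(Mul(-22, Rational(272, 7)), 3780), -1)) = Mul(-80015, Pow(Add(Rational(-5984, 7), 3780), -1)) = Mul(-80015, Pow(Rational(20476, 7), -1)) = Mul(-80015, Rational(7, 20476)) = Rational(-560105, 20476)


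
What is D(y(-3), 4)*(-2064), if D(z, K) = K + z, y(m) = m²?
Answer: -26832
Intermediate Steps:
D(y(-3), 4)*(-2064) = (4 + (-3)²)*(-2064) = (4 + 9)*(-2064) = 13*(-2064) = -26832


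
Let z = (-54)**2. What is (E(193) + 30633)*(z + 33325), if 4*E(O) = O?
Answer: 4447676725/4 ≈ 1.1119e+9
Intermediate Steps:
E(O) = O/4
z = 2916
(E(193) + 30633)*(z + 33325) = ((1/4)*193 + 30633)*(2916 + 33325) = (193/4 + 30633)*36241 = (122725/4)*36241 = 4447676725/4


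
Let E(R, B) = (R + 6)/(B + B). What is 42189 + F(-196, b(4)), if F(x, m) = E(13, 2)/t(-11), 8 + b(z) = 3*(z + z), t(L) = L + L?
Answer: 3712613/88 ≈ 42189.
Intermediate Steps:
t(L) = 2*L
E(R, B) = (6 + R)/(2*B) (E(R, B) = (6 + R)/((2*B)) = (6 + R)*(1/(2*B)) = (6 + R)/(2*B))
b(z) = -8 + 6*z (b(z) = -8 + 3*(z + z) = -8 + 3*(2*z) = -8 + 6*z)
F(x, m) = -19/88 (F(x, m) = ((½)*(6 + 13)/2)/((2*(-11))) = ((½)*(½)*19)/(-22) = (19/4)*(-1/22) = -19/88)
42189 + F(-196, b(4)) = 42189 - 19/88 = 3712613/88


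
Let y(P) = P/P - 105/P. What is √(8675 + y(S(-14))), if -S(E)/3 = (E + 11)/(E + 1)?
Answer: √79449/3 ≈ 93.956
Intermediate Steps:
S(E) = -3*(11 + E)/(1 + E) (S(E) = -3*(E + 11)/(E + 1) = -3*(11 + E)/(1 + E))
y(P) = 1 - 105/P
√(8675 + y(S(-14))) = √(8675 + (-105 + 3*(-11 - 1*(-14))/(1 - 14))/((3*(-11 - 1*(-14))/(1 - 14)))) = √(8675 + (-105 + 3*(-11 + 14)/(-13))/((3*(-11 + 14)/(-13)))) = √(8675 + (-105 + 3*(-1/13)*3)/((3*(-1/13)*3))) = √(8675 + (-105 - 9/13)/(-9/13)) = √(8675 - 13/9*(-1374/13)) = √(8675 + 458/3) = √(26483/3) = √79449/3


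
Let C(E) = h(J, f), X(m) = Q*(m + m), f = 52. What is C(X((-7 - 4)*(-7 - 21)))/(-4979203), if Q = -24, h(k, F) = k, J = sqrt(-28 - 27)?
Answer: -I*sqrt(55)/4979203 ≈ -1.4894e-6*I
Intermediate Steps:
J = I*sqrt(55) (J = sqrt(-55) = I*sqrt(55) ≈ 7.4162*I)
X(m) = -48*m (X(m) = -24*(m + m) = -48*m)
C(E) = I*sqrt(55)
C(X((-7 - 4)*(-7 - 21)))/(-4979203) = (I*sqrt(55))/(-4979203) = (I*sqrt(55))*(-1/4979203) = -I*sqrt(55)/4979203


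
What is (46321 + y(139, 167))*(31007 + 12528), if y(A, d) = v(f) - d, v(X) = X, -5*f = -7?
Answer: 2009375339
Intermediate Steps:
f = 7/5 (f = -⅕*(-7) = 7/5 ≈ 1.4000)
y(A, d) = 7/5 - d
(46321 + y(139, 167))*(31007 + 12528) = (46321 + (7/5 - 1*167))*(31007 + 12528) = (46321 + (7/5 - 167))*43535 = (46321 - 828/5)*43535 = (230777/5)*43535 = 2009375339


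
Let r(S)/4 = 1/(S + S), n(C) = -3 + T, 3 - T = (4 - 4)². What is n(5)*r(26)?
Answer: 0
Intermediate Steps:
T = 3 (T = 3 - (4 - 4)² = 3 - 1*0² = 3 - 1*0 = 3 + 0 = 3)
n(C) = 0 (n(C) = -3 + 3 = 0)
r(S) = 2/S (r(S) = 4/(S + S) = 4/((2*S)) = 4*(1/(2*S)) = 2/S)
n(5)*r(26) = 0*(2/26) = 0*(2*(1/26)) = 0*(1/13) = 0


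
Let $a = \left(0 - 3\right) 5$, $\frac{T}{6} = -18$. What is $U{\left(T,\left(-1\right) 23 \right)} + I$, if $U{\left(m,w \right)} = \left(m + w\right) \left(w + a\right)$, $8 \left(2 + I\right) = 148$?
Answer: $\frac{9989}{2} \approx 4994.5$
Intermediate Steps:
$T = -108$ ($T = 6 \left(-18\right) = -108$)
$I = \frac{33}{2}$ ($I = -2 + \frac{1}{8} \cdot 148 = -2 + \frac{37}{2} = \frac{33}{2} \approx 16.5$)
$a = -15$ ($a = \left(-3\right) 5 = -15$)
$U{\left(m,w \right)} = \left(-15 + w\right) \left(m + w\right)$ ($U{\left(m,w \right)} = \left(m + w\right) \left(w - 15\right) = \left(m + w\right) \left(-15 + w\right) = \left(-15 + w\right) \left(m + w\right)$)
$U{\left(T,\left(-1\right) 23 \right)} + I = \left(\left(\left(-1\right) 23\right)^{2} - -1620 - 15 \left(\left(-1\right) 23\right) - 108 \left(\left(-1\right) 23\right)\right) + \frac{33}{2} = \left(\left(-23\right)^{2} + 1620 - -345 - -2484\right) + \frac{33}{2} = \left(529 + 1620 + 345 + 2484\right) + \frac{33}{2} = 4978 + \frac{33}{2} = \frac{9989}{2}$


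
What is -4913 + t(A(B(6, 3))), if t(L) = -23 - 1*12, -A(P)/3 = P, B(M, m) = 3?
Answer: -4948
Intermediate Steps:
A(P) = -3*P
t(L) = -35 (t(L) = -23 - 12 = -35)
-4913 + t(A(B(6, 3))) = -4913 - 35 = -4948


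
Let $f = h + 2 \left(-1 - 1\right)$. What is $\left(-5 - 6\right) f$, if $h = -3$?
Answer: $77$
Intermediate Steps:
$f = -7$ ($f = -3 + 2 \left(-1 - 1\right) = -3 + 2 \left(-2\right) = -3 - 4 = -7$)
$\left(-5 - 6\right) f = \left(-5 - 6\right) \left(-7\right) = \left(-11\right) \left(-7\right) = 77$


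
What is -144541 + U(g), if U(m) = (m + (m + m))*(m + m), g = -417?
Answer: 898793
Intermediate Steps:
U(m) = 6*m² (U(m) = (m + 2*m)*(2*m) = (3*m)*(2*m) = 6*m²)
-144541 + U(g) = -144541 + 6*(-417)² = -144541 + 6*173889 = -144541 + 1043334 = 898793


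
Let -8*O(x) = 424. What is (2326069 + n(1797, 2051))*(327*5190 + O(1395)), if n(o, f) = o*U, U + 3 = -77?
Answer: 3703546410793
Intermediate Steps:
U = -80 (U = -3 - 77 = -80)
n(o, f) = -80*o (n(o, f) = o*(-80) = -80*o)
O(x) = -53 (O(x) = -⅛*424 = -53)
(2326069 + n(1797, 2051))*(327*5190 + O(1395)) = (2326069 - 80*1797)*(327*5190 - 53) = (2326069 - 143760)*(1697130 - 53) = 2182309*1697077 = 3703546410793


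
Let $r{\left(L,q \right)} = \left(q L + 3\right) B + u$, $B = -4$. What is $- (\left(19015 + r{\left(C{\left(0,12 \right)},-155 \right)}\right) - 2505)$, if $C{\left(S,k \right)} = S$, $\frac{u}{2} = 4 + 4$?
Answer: $-16514$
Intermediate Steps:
$u = 16$ ($u = 2 \left(4 + 4\right) = 2 \cdot 8 = 16$)
$r{\left(L,q \right)} = 4 - 4 L q$ ($r{\left(L,q \right)} = \left(q L + 3\right) \left(-4\right) + 16 = \left(L q + 3\right) \left(-4\right) + 16 = \left(3 + L q\right) \left(-4\right) + 16 = \left(-12 - 4 L q\right) + 16 = 4 - 4 L q$)
$- (\left(19015 + r{\left(C{\left(0,12 \right)},-155 \right)}\right) - 2505) = - (\left(19015 + \left(4 - 0 \left(-155\right)\right)\right) - 2505) = - (\left(19015 + \left(4 + 0\right)\right) - 2505) = - (\left(19015 + 4\right) - 2505) = - (19019 - 2505) = \left(-1\right) 16514 = -16514$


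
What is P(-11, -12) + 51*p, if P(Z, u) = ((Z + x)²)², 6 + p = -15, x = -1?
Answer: 19665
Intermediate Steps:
p = -21 (p = -6 - 15 = -21)
P(Z, u) = (-1 + Z)⁴ (P(Z, u) = ((Z - 1)²)² = ((-1 + Z)²)² = (-1 + Z)⁴)
P(-11, -12) + 51*p = (-1 - 11)⁴ + 51*(-21) = (-12)⁴ - 1071 = 20736 - 1071 = 19665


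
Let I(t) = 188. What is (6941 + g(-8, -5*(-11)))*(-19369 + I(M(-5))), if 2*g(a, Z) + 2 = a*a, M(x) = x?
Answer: -133729932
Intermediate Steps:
g(a, Z) = -1 + a²/2 (g(a, Z) = -1 + (a*a)/2 = -1 + a²/2)
(6941 + g(-8, -5*(-11)))*(-19369 + I(M(-5))) = (6941 + (-1 + (½)*(-8)²))*(-19369 + 188) = (6941 + (-1 + (½)*64))*(-19181) = (6941 + (-1 + 32))*(-19181) = (6941 + 31)*(-19181) = 6972*(-19181) = -133729932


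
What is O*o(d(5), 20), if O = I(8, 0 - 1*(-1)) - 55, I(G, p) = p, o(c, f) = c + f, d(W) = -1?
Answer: -1026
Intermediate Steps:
O = -54 (O = (0 - 1*(-1)) - 55 = (0 + 1) - 55 = 1 - 55 = -54)
O*o(d(5), 20) = -54*(-1 + 20) = -54*19 = -1026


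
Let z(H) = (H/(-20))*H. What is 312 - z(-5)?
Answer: 1253/4 ≈ 313.25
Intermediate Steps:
z(H) = -H²/20 (z(H) = (H*(-1/20))*H = (-H/20)*H = -H²/20)
312 - z(-5) = 312 - (-1)*(-5)²/20 = 312 - (-1)*25/20 = 312 - 1*(-5/4) = 312 + 5/4 = 1253/4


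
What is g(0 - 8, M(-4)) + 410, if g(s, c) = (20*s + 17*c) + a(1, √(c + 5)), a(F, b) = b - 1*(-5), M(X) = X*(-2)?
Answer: 391 + √13 ≈ 394.61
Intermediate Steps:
M(X) = -2*X
a(F, b) = 5 + b (a(F, b) = b + 5 = 5 + b)
g(s, c) = 5 + √(5 + c) + 17*c + 20*s (g(s, c) = (20*s + 17*c) + (5 + √(c + 5)) = (17*c + 20*s) + (5 + √(5 + c)) = 5 + √(5 + c) + 17*c + 20*s)
g(0 - 8, M(-4)) + 410 = (5 + √(5 - 2*(-4)) + 17*(-2*(-4)) + 20*(0 - 8)) + 410 = (5 + √(5 + 8) + 17*8 + 20*(-8)) + 410 = (5 + √13 + 136 - 160) + 410 = (-19 + √13) + 410 = 391 + √13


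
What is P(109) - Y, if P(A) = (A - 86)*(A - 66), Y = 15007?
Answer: -14018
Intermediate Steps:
P(A) = (-86 + A)*(-66 + A)
P(109) - Y = (5676 + 109² - 152*109) - 1*15007 = (5676 + 11881 - 16568) - 15007 = 989 - 15007 = -14018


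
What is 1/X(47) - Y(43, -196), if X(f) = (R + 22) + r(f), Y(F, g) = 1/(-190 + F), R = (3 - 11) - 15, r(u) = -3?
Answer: -143/588 ≈ -0.24320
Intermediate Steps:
R = -23 (R = -8 - 15 = -23)
X(f) = -4 (X(f) = (-23 + 22) - 3 = -1 - 3 = -4)
1/X(47) - Y(43, -196) = 1/(-4) - 1/(-190 + 43) = -¼ - 1/(-147) = -¼ - 1*(-1/147) = -¼ + 1/147 = -143/588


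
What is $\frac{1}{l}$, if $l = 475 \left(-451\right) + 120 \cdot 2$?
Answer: $- \frac{1}{213985} \approx -4.6732 \cdot 10^{-6}$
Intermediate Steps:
$l = -213985$ ($l = -214225 + 240 = -213985$)
$\frac{1}{l} = \frac{1}{-213985} = - \frac{1}{213985}$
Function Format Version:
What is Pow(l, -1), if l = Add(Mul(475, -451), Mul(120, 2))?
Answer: Rational(-1, 213985) ≈ -4.6732e-6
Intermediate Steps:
l = -213985 (l = Add(-214225, 240) = -213985)
Pow(l, -1) = Pow(-213985, -1) = Rational(-1, 213985)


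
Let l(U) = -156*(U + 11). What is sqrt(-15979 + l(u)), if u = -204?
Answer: sqrt(14129) ≈ 118.87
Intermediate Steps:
l(U) = -1716 - 156*U (l(U) = -156*(11 + U) = -1716 - 156*U)
sqrt(-15979 + l(u)) = sqrt(-15979 + (-1716 - 156*(-204))) = sqrt(-15979 + (-1716 + 31824)) = sqrt(-15979 + 30108) = sqrt(14129)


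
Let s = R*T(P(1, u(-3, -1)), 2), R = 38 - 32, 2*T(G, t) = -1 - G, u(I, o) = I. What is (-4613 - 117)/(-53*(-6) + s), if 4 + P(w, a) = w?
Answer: -2365/162 ≈ -14.599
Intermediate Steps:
P(w, a) = -4 + w
T(G, t) = -½ - G/2 (T(G, t) = (-1 - G)/2 = -½ - G/2)
R = 6
s = 6 (s = 6*(-½ - (-4 + 1)/2) = 6*(-½ - ½*(-3)) = 6*(-½ + 3/2) = 6*1 = 6)
(-4613 - 117)/(-53*(-6) + s) = (-4613 - 117)/(-53*(-6) + 6) = -4730/(318 + 6) = -4730/324 = -4730*1/324 = -2365/162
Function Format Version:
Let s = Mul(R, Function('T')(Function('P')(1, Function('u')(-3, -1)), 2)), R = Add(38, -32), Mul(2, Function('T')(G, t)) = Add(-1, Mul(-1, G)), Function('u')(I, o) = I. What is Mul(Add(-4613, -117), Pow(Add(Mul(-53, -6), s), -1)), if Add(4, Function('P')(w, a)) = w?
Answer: Rational(-2365, 162) ≈ -14.599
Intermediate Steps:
Function('P')(w, a) = Add(-4, w)
Function('T')(G, t) = Add(Rational(-1, 2), Mul(Rational(-1, 2), G)) (Function('T')(G, t) = Mul(Rational(1, 2), Add(-1, Mul(-1, G))) = Add(Rational(-1, 2), Mul(Rational(-1, 2), G)))
R = 6
s = 6 (s = Mul(6, Add(Rational(-1, 2), Mul(Rational(-1, 2), Add(-4, 1)))) = Mul(6, Add(Rational(-1, 2), Mul(Rational(-1, 2), -3))) = Mul(6, Add(Rational(-1, 2), Rational(3, 2))) = Mul(6, 1) = 6)
Mul(Add(-4613, -117), Pow(Add(Mul(-53, -6), s), -1)) = Mul(Add(-4613, -117), Pow(Add(Mul(-53, -6), 6), -1)) = Mul(-4730, Pow(Add(318, 6), -1)) = Mul(-4730, Pow(324, -1)) = Mul(-4730, Rational(1, 324)) = Rational(-2365, 162)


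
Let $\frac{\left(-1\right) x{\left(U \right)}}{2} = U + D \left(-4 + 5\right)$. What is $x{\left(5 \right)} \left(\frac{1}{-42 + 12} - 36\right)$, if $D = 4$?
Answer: $\frac{3243}{5} \approx 648.6$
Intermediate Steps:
$x{\left(U \right)} = -8 - 2 U$ ($x{\left(U \right)} = - 2 \left(U + 4 \left(-4 + 5\right)\right) = - 2 \left(U + 4 \cdot 1\right) = - 2 \left(U + 4\right) = - 2 \left(4 + U\right) = -8 - 2 U$)
$x{\left(5 \right)} \left(\frac{1}{-42 + 12} - 36\right) = \left(-8 - 10\right) \left(\frac{1}{-42 + 12} - 36\right) = \left(-8 - 10\right) \left(\frac{1}{-30} - 36\right) = - 18 \left(- \frac{1}{30} - 36\right) = \left(-18\right) \left(- \frac{1081}{30}\right) = \frac{3243}{5}$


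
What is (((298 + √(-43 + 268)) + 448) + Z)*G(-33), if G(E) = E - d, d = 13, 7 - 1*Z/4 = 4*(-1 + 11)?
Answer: -28934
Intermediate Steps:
Z = -132 (Z = 28 - 16*(-1 + 11) = 28 - 16*10 = 28 - 4*40 = 28 - 160 = -132)
G(E) = -13 + E (G(E) = E - 1*13 = E - 13 = -13 + E)
(((298 + √(-43 + 268)) + 448) + Z)*G(-33) = (((298 + √(-43 + 268)) + 448) - 132)*(-13 - 33) = (((298 + √225) + 448) - 132)*(-46) = (((298 + 15) + 448) - 132)*(-46) = ((313 + 448) - 132)*(-46) = (761 - 132)*(-46) = 629*(-46) = -28934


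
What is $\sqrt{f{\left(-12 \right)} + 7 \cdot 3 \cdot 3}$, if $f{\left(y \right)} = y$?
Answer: $\sqrt{51} \approx 7.1414$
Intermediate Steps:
$\sqrt{f{\left(-12 \right)} + 7 \cdot 3 \cdot 3} = \sqrt{-12 + 7 \cdot 3 \cdot 3} = \sqrt{-12 + 21 \cdot 3} = \sqrt{-12 + 63} = \sqrt{51}$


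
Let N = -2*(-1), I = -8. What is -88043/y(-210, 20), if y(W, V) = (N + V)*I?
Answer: 88043/176 ≈ 500.24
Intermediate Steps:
N = 2
y(W, V) = -16 - 8*V (y(W, V) = (2 + V)*(-8) = -16 - 8*V)
-88043/y(-210, 20) = -88043/(-16 - 8*20) = -88043/(-16 - 160) = -88043/(-176) = -88043*(-1/176) = 88043/176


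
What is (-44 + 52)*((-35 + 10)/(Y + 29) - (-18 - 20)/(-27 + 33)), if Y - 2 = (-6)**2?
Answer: 9584/201 ≈ 47.682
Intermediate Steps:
Y = 38 (Y = 2 + (-6)**2 = 2 + 36 = 38)
(-44 + 52)*((-35 + 10)/(Y + 29) - (-18 - 20)/(-27 + 33)) = (-44 + 52)*((-35 + 10)/(38 + 29) - (-18 - 20)/(-27 + 33)) = 8*(-25/67 - (-38)/6) = 8*(-25*1/67 - (-38)/6) = 8*(-25/67 - 1*(-19/3)) = 8*(-25/67 + 19/3) = 8*(1198/201) = 9584/201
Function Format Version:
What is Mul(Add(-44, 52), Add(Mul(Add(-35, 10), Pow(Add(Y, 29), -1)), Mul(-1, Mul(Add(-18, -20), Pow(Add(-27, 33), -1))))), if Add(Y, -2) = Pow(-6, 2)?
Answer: Rational(9584, 201) ≈ 47.682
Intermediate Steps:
Y = 38 (Y = Add(2, Pow(-6, 2)) = Add(2, 36) = 38)
Mul(Add(-44, 52), Add(Mul(Add(-35, 10), Pow(Add(Y, 29), -1)), Mul(-1, Mul(Add(-18, -20), Pow(Add(-27, 33), -1))))) = Mul(Add(-44, 52), Add(Mul(Add(-35, 10), Pow(Add(38, 29), -1)), Mul(-1, Mul(Add(-18, -20), Pow(Add(-27, 33), -1))))) = Mul(8, Add(Mul(-25, Pow(67, -1)), Mul(-1, Mul(-38, Pow(6, -1))))) = Mul(8, Add(Mul(-25, Rational(1, 67)), Mul(-1, Mul(-38, Rational(1, 6))))) = Mul(8, Add(Rational(-25, 67), Mul(-1, Rational(-19, 3)))) = Mul(8, Add(Rational(-25, 67), Rational(19, 3))) = Mul(8, Rational(1198, 201)) = Rational(9584, 201)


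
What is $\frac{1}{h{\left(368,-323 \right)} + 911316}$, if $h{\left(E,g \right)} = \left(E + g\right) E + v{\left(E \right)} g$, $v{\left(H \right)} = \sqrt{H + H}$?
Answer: $\frac{231969}{215219271308} + \frac{323 \sqrt{46}}{215219271308} \approx 1.088 \cdot 10^{-6}$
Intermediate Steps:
$v{\left(H \right)} = \sqrt{2} \sqrt{H}$ ($v{\left(H \right)} = \sqrt{2 H} = \sqrt{2} \sqrt{H}$)
$h{\left(E,g \right)} = E \left(E + g\right) + g \sqrt{2} \sqrt{E}$ ($h{\left(E,g \right)} = \left(E + g\right) E + \sqrt{2} \sqrt{E} g = E \left(E + g\right) + g \sqrt{2} \sqrt{E}$)
$\frac{1}{h{\left(368,-323 \right)} + 911316} = \frac{1}{\left(368^{2} + 368 \left(-323\right) - 323 \sqrt{2} \sqrt{368}\right) + 911316} = \frac{1}{\left(135424 - 118864 - 323 \sqrt{2} \cdot 4 \sqrt{23}\right) + 911316} = \frac{1}{\left(135424 - 118864 - 1292 \sqrt{46}\right) + 911316} = \frac{1}{\left(16560 - 1292 \sqrt{46}\right) + 911316} = \frac{1}{927876 - 1292 \sqrt{46}}$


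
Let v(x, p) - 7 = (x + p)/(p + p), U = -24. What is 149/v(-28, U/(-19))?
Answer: -1788/43 ≈ -41.581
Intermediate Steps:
v(x, p) = 7 + (p + x)/(2*p) (v(x, p) = 7 + (x + p)/(p + p) = 7 + (p + x)/((2*p)) = 7 + (p + x)*(1/(2*p)) = 7 + (p + x)/(2*p))
149/v(-28, U/(-19)) = 149/(((-28 + 15*(-24/(-19)))/(2*((-24/(-19)))))) = 149/(((-28 + 15*(-24*(-1/19)))/(2*((-24*(-1/19)))))) = 149/(((-28 + 15*(24/19))/(2*(24/19)))) = 149/(((½)*(19/24)*(-28 + 360/19))) = 149/(((½)*(19/24)*(-172/19))) = 149/(-43/12) = 149*(-12/43) = -1788/43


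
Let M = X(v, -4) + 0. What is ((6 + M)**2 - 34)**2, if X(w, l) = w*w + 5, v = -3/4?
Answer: 651321441/65536 ≈ 9938.4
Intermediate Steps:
v = -3/4 (v = -3*1/4 = -3/4 ≈ -0.75000)
X(w, l) = 5 + w**2 (X(w, l) = w**2 + 5 = 5 + w**2)
M = 89/16 (M = (5 + (-3/4)**2) + 0 = (5 + 9/16) + 0 = 89/16 + 0 = 89/16 ≈ 5.5625)
((6 + M)**2 - 34)**2 = ((6 + 89/16)**2 - 34)**2 = ((185/16)**2 - 34)**2 = (34225/256 - 34)**2 = (25521/256)**2 = 651321441/65536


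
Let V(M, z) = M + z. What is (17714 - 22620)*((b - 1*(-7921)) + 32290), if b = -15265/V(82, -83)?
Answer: -272165256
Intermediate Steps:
b = 15265 (b = -15265/(82 - 83) = -15265/(-1) = -15265*(-1) = 15265)
(17714 - 22620)*((b - 1*(-7921)) + 32290) = (17714 - 22620)*((15265 - 1*(-7921)) + 32290) = -4906*((15265 + 7921) + 32290) = -4906*(23186 + 32290) = -4906*55476 = -272165256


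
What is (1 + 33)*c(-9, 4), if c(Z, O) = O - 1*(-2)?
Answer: 204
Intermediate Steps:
c(Z, O) = 2 + O (c(Z, O) = O + 2 = 2 + O)
(1 + 33)*c(-9, 4) = (1 + 33)*(2 + 4) = 34*6 = 204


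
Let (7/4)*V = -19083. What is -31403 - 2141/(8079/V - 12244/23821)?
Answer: -22587019014937/760586007 ≈ -29697.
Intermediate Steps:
V = -76332/7 (V = (4/7)*(-19083) = -76332/7 ≈ -10905.)
-31403 - 2141/(8079/V - 12244/23821) = -31403 - 2141/(8079/(-76332/7) - 12244/23821) = -31403 - 2141/(8079*(-7/76332) - 12244*1/23821) = -31403 - 2141/(-18851/25444 - 12244/23821) = -31403 - 2141/(-760586007/606101524) = -31403 - 2141*(-606101524)/760586007 = -31403 - 1*(-1297663362884/760586007) = -31403 + 1297663362884/760586007 = -22587019014937/760586007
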